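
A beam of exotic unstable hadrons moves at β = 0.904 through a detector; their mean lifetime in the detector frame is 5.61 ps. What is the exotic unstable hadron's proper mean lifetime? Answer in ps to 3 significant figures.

τ₀ ≈ 2.40 ps

γ = 1/√(1 − 0.904²) = 2.3390
Proper time: τ₀ = Δt/γ = 5.61/2.3390 = 2.40 ps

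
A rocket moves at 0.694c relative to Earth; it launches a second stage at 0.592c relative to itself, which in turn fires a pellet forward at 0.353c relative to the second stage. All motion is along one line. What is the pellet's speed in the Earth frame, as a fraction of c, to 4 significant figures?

Compose boost 2: (0.592 + 0.694)/(1 + 0.592×0.694) = 1.286/1.41085 = 0.911509
Compose boost 3: (0.353 + 0.911509)/(1 + 0.353×0.911509) = 1.26451/1.32176 = 0.9567

u ≈ 0.9567c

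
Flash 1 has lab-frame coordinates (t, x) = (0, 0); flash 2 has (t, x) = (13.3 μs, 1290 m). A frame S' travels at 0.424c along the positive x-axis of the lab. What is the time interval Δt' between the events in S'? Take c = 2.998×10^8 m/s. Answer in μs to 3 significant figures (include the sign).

γ = 1/√(1 − 0.424²) = 1.1042
Δt' = γ(Δt − vΔx/c²) = 1.1042 × (13.3 μs − 0.424×1290 m / (2.998×10^8 m/s))
= 1.1042 × (11.476 μs) = 12.7 μs

Δt' ≈ 12.7 μs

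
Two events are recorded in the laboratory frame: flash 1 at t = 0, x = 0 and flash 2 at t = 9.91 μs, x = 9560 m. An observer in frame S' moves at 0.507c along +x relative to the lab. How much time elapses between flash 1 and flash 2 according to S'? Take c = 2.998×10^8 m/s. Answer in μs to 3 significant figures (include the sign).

Δt' ≈ -7.26 μs

γ = 1/√(1 − 0.507²) = 1.1602
Δt' = γ(Δt − vΔx/c²) = 1.1602 × (9.91 μs − 0.507×9560 m / (2.998×10^8 m/s))
= 1.1602 × (-6.2572 μs) = -7.26 μs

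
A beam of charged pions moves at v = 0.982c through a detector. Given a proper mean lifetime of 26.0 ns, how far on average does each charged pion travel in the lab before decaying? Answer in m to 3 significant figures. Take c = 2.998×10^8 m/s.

d ≈ 40.5 m

γ = 1/√(1 − 0.982²) = 5.2943
Dilated lifetime: Δt = γτ₀ = 5.2943 × 26.0 ns = 137.65 ns
d = vΔt = 0.982c × 137.65 ns = 2.9440×10^8 m/s × 1.3765×10^-7 s = 40.5 m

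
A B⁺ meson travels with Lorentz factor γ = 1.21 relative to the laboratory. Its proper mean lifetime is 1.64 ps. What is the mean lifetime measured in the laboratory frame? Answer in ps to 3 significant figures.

γ = 1.21 (given)
Time dilation: Δt = γτ₀ = 1.21 × 1.64 ps = 1.98 ps

Δt ≈ 1.98 ps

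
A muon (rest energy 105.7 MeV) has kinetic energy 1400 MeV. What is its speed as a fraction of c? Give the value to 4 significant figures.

γ = 1 + K/(m₀c²) = 1 + 1400/105.7 = 14.2450
β = √(1 − 1/γ²) = 0.9975

β ≈ 0.9975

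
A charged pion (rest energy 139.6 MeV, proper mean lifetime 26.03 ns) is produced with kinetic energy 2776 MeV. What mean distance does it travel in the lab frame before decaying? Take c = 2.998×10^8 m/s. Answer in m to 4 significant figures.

γ = 1 + K/(m₀c²) = 1 + 2776/139.6 = 20.8854
β = √(1 − 1/γ²) = 0.998853
Dilated lifetime: γτ₀ = 20.8854 × 26.03 ns = 543.647 ns
d = βc·γτ₀ = 0.998853 × (2.998×10^8 m/s) × 5.43647×10^-7 s = 162.8 m

d ≈ 162.8 m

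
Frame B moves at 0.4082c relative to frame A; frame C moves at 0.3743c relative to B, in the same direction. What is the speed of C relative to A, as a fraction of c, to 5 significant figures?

u ≈ 0.67879c

Compose boost 2: (0.3743 + 0.4082)/(1 + 0.3743×0.4082) = 0.78250/1.152789 = 0.67879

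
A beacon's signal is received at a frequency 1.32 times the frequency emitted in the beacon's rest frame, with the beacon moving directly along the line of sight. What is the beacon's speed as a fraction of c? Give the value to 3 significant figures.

β ≈ 0.271

f_obs/f_src = √((1+β)/(1−β)) = 1.32  ⇒  (1+β)/(1−β) = 1.7424
β = |1 − D²|/(1 + D²) = |1 − 1.7424|/(1 + 1.7424) = 0.271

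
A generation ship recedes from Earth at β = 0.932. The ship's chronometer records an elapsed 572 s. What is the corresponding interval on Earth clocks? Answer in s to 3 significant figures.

Δt ≈ 1580 s

γ = 1/√(1 − 0.932²) = 2.7589
Time dilation: Δt = γτ₀ = 2.7589 × 572 s = 1580 s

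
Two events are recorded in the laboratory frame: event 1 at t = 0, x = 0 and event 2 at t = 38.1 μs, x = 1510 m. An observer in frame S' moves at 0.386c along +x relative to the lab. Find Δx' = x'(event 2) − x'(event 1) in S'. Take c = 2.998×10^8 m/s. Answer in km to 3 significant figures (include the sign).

Δx' ≈ -3.14 km

γ = 1/√(1 − 0.386²) = 1.0840
Δx' = γ(Δx − vΔt) = 1.0840 × (1510 m − 0.386×(2.998×10^8 m/s)×38.1×10^-6 s)
= 1.0840 × (-2899.0 m) = -3.14 km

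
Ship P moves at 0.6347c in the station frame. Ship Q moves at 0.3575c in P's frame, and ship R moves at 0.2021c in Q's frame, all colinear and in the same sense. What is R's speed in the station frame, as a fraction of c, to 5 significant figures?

u ≈ 0.86881c

Compose boost 2: (0.3575 + 0.6347)/(1 + 0.3575×0.6347) = 0.99220/1.226905 = 0.8087014
Compose boost 3: (0.2021 + 0.8087014)/(1 + 0.2021×0.8087014) = 1.010801/1.163439 = 0.86881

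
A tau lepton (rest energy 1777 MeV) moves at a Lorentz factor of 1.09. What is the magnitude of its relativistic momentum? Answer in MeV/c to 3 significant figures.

p ≈ 771 MeV/c

β = √(1 − 1/γ²) = √(1 − 1/1.09²) = 0.39789
p = γβm₀c = 1.09 × 0.39789 × 1777 MeV/c = 771 MeV/c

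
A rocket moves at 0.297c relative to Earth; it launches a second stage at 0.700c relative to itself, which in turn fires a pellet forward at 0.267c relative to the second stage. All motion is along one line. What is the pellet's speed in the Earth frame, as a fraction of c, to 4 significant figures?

Compose boost 2: (0.700 + 0.297)/(1 + 0.700×0.297) = 0.9970/1.20790 = 0.825399
Compose boost 3: (0.267 + 0.825399)/(1 + 0.267×0.825399) = 1.09240/1.22038 = 0.8951

u ≈ 0.8951c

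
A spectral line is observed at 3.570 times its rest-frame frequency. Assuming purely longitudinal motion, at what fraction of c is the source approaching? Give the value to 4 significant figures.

f_obs/f_src = √((1+β)/(1−β)) = 3.570  ⇒  (1+β)/(1−β) = 12.7449
β = |1 − D²|/(1 + D²) = |1 − 12.7449|/(1 + 12.7449) = 0.8545

β ≈ 0.8545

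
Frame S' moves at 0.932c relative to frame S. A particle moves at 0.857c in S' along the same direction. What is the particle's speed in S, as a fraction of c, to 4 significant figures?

Relativistic velocity addition: u = (u' + v)/(1 + u'v/c²)
= (0.857 + 0.932)/(1 + 0.857×0.932) = 1.789/1.79872 = 0.9946

u ≈ 0.9946c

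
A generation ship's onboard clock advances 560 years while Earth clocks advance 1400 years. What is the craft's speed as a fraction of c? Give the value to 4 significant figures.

γ = Δt/τ₀ = 1400/560 = 2.50000
β = √(1 − 1/γ²) = √(1 − 1/2.50000²) = 0.9165

β ≈ 0.9165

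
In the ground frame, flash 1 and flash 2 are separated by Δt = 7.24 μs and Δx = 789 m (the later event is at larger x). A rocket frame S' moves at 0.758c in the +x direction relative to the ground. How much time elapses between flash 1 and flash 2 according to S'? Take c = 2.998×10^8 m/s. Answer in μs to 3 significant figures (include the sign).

γ = 1/√(1 − 0.758²) = 1.5331
Δt' = γ(Δt − vΔx/c²) = 1.5331 × (7.24 μs − 0.758×789 m / (2.998×10^8 m/s))
= 1.5331 × (5.2451 μs) = 8.04 μs

Δt' ≈ 8.04 μs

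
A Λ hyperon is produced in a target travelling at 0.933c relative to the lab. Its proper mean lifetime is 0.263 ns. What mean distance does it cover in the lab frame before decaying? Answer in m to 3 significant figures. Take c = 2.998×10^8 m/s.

d ≈ 0.204 m

γ = 1/√(1 − 0.933²) = 2.7787
Dilated lifetime: Δt = γτ₀ = 2.7787 × 0.263 ns = 0.73081 ns
d = vΔt = 0.933c × 0.73081 ns = 2.7971×10^8 m/s × 7.3081×10^-10 s = 0.204 m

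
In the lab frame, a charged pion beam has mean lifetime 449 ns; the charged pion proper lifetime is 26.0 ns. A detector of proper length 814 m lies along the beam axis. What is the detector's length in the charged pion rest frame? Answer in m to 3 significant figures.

Time dilation ⇒ γ = Δt/τ₀ = 449/26.0 = 17.269
Length contraction: L = L₀/γ = 814/17.269 = 47.1 m

L ≈ 47.1 m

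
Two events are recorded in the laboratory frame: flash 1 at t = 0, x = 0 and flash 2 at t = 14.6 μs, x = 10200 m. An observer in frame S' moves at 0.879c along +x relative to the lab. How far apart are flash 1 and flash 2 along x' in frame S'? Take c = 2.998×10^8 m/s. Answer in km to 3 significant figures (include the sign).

Δx' ≈ 13.3 km

γ = 1/√(1 − 0.879²) = 2.0972
Δx' = γ(Δx − vΔt) = 2.0972 × (10200 m − 0.879×(2.998×10^8 m/s)×14.6×10^-6 s)
= 2.0972 × (6352.5 m) = 13.3 km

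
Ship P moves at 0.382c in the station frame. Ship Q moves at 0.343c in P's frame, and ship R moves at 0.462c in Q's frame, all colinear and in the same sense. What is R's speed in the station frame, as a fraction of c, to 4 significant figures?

u ≈ 0.8510c

Compose boost 2: (0.343 + 0.382)/(1 + 0.343×0.382) = 0.7250/1.13103 = 0.641011
Compose boost 3: (0.462 + 0.641011)/(1 + 0.462×0.641011) = 1.10301/1.29615 = 0.8510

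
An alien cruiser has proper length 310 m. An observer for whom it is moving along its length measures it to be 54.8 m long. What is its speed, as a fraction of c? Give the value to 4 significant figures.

β ≈ 0.9843

γ = L₀/L = 310/54.8 = 5.65693
β = √(1 − 1/γ²) = 0.9843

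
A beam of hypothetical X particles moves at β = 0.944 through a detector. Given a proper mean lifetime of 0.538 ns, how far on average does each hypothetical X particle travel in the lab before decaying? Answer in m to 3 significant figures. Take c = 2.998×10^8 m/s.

d ≈ 0.461 m

γ = 1/√(1 − 0.944²) = 3.0308
Dilated lifetime: Δt = γτ₀ = 3.0308 × 0.538 ns = 1.6306 ns
d = vΔt = 0.944c × 1.6306 ns = 2.8301×10^8 m/s × 1.6306×10^-9 s = 0.461 m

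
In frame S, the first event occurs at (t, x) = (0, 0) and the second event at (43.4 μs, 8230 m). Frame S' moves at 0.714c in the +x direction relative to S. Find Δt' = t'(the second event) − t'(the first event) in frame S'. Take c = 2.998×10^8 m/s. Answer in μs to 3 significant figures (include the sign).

γ = 1/√(1 − 0.714²) = 1.4283
Δt' = γ(Δt − vΔx/c²) = 1.4283 × (43.4 μs − 0.714×8230 m / (2.998×10^8 m/s))
= 1.4283 × (23.800 μs) = 34.0 μs

Δt' ≈ 34.0 μs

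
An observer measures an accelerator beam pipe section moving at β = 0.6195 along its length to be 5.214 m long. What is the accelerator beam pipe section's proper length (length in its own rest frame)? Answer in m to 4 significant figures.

L₀ ≈ 6.642 m

γ = 1/√(1 − 0.6195²) = 1.27389
L₀ = γL = 1.27389 × 5.214 = 6.642 m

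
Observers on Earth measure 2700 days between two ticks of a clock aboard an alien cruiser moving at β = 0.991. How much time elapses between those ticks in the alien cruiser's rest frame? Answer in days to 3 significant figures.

τ₀ ≈ 361 days

γ = 1/√(1 − 0.991²) = 7.4704
Proper time: τ₀ = Δt/γ = 2700/7.4704 = 361 days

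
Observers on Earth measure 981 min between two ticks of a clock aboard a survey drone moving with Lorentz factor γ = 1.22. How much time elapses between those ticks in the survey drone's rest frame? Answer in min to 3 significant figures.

γ = 1.22 (given)
Proper time: τ₀ = Δt/γ = 981/1.22 = 804 min

τ₀ ≈ 804 min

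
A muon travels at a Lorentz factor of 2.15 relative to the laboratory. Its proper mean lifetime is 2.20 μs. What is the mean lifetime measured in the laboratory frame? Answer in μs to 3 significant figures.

γ = 2.15 (given)
Time dilation: Δt = γτ₀ = 2.15 × 2.20 μs = 4.73 μs

Δt ≈ 4.73 μs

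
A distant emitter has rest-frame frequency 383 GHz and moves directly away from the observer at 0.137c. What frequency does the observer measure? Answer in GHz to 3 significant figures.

f_obs ≈ 334 GHz

Relativistic Doppler: f_obs = f_src √((1−β)/(1+β))
= 383 × √(0.86300/1.1370) = 383 × 0.87121 = 334 GHz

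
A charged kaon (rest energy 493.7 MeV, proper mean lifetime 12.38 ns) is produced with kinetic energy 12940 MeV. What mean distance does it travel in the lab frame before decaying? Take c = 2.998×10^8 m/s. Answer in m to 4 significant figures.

γ = 1 + K/(m₀c²) = 1 + 12940/493.7 = 27.2102
β = √(1 − 1/γ²) = 0.999324
Dilated lifetime: γτ₀ = 27.2102 × 12.38 ns = 336.863 ns
d = βc·γτ₀ = 0.999324 × (2.998×10^8 m/s) × 3.36863×10^-7 s = 100.9 m

d ≈ 100.9 m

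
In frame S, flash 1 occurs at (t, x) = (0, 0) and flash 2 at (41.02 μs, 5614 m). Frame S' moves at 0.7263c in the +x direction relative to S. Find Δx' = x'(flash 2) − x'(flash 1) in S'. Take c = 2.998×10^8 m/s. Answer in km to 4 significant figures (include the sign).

γ = 1/√(1 − 0.7263²) = 1.45480
Δx' = γ(Δx − vΔt) = 1.45480 × (5614 m − 0.7263×(2.998×10^8 m/s)×41.02×10^-6 s)
= 1.45480 × (-3317.89 m) = -4.827 km

Δx' ≈ -4.827 km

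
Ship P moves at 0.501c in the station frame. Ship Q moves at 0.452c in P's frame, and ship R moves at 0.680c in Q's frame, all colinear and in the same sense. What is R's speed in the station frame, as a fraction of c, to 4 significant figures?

u ≈ 0.9533c

Compose boost 2: (0.452 + 0.501)/(1 + 0.452×0.501) = 0.9530/1.22645 = 0.777038
Compose boost 3: (0.680 + 0.777038)/(1 + 0.680×0.777038) = 1.45704/1.52839 = 0.9533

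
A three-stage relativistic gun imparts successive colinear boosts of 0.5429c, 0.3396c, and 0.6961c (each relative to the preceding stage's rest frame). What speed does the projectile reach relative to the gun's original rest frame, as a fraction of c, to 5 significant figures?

Compose boost 2: (0.3396 + 0.5429)/(1 + 0.3396×0.5429) = 0.88250/1.184369 = 0.7451226
Compose boost 3: (0.6961 + 0.7451226)/(1 + 0.6961×0.7451226) = 1.441223/1.518680 = 0.94900

u ≈ 0.94900c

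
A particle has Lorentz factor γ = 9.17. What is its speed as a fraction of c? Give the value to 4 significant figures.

β = √(1 − 1/γ²) = √(1 − 1/9.17²) = √(0.988108) = 0.9940

β ≈ 0.9940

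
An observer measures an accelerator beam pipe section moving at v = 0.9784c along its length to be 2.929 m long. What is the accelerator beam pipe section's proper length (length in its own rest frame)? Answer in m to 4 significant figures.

γ = 1/√(1 − 0.9784²) = 4.83745
L₀ = γL = 4.83745 × 2.929 = 14.17 m

L₀ ≈ 14.17 m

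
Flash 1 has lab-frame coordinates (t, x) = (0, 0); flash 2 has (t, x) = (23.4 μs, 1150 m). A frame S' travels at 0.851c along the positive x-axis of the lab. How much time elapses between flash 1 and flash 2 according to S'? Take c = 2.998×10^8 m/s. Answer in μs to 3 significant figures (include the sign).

Δt' ≈ 38.3 μs

γ = 1/√(1 − 0.851²) = 1.9042
Δt' = γ(Δt − vΔx/c²) = 1.9042 × (23.4 μs − 0.851×1150 m / (2.998×10^8 m/s))
= 1.9042 × (20.136 μs) = 38.3 μs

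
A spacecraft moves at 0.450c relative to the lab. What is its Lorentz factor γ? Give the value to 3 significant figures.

γ = 1/√(1 − β²) = 1/√(1 − 0.450²) = 1/√(0.79750) = 1.12

γ ≈ 1.12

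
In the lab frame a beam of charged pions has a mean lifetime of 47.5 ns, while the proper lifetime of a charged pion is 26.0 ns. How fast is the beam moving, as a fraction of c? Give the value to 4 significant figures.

γ = Δt/τ₀ = 47.5/26.0 = 1.82692
β = √(1 − 1/γ²) = √(1 − 1/1.82692²) = 0.8369

β ≈ 0.8369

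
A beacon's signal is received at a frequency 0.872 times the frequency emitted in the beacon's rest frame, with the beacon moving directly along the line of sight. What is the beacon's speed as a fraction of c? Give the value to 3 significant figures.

β ≈ 0.136

f_obs/f_src = √((1−β)/(1+β)) = 0.872  ⇒  (1−β)/(1+β) = 0.76038
β = |1 − D²|/(1 + D²) = |1 − 0.76038|/(1 + 0.76038) = 0.136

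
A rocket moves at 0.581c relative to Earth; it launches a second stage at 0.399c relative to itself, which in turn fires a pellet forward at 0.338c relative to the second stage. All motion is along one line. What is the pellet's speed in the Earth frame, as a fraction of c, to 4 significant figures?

u ≈ 0.8933c

Compose boost 2: (0.399 + 0.581)/(1 + 0.399×0.581) = 0.9800/1.23182 = 0.795571
Compose boost 3: (0.338 + 0.795571)/(1 + 0.338×0.795571) = 1.13357/1.26890 = 0.8933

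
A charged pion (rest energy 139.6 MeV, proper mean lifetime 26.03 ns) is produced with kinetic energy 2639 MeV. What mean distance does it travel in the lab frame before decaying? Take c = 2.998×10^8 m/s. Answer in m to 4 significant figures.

γ = 1 + K/(m₀c²) = 1 + 2639/139.6 = 19.9040
β = √(1 − 1/γ²) = 0.998737
Dilated lifetime: γτ₀ = 19.9040 × 26.03 ns = 518.101 ns
d = βc·γτ₀ = 0.998737 × (2.998×10^8 m/s) × 5.18101×10^-7 s = 155.1 m

d ≈ 155.1 m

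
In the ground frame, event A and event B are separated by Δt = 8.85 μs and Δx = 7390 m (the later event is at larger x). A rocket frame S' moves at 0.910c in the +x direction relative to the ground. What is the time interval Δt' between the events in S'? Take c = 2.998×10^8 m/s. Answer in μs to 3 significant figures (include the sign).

γ = 1/√(1 − 0.910²) = 2.4119
Δt' = γ(Δt − vΔx/c²) = 2.4119 × (8.85 μs − 0.910×7390 m / (2.998×10^8 m/s))
= 2.4119 × (-13.581 μs) = -32.8 μs

Δt' ≈ -32.8 μs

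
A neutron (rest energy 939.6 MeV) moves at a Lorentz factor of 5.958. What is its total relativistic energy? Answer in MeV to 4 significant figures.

γ = 5.958 (given)
E = γm₀c² = 5.958 × 939.6 MeV = 5598 MeV

E ≈ 5598 MeV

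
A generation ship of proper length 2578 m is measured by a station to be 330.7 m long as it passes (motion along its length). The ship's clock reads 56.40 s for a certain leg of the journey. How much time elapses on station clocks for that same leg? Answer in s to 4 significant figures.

Length contraction ⇒ γ = L₀/L = 2578/330.7 = 7.79559
Time dilation: Δt = γτ₀ = 7.79559 × 56.40 s = 439.7 s

Δt ≈ 439.7 s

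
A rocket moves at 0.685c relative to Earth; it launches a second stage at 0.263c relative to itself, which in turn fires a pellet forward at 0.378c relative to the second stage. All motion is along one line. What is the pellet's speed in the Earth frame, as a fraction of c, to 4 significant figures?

Compose boost 2: (0.263 + 0.685)/(1 + 0.263×0.685) = 0.9480/1.18016 = 0.803284
Compose boost 3: (0.378 + 0.803284)/(1 + 0.378×0.803284) = 1.18128/1.30364 = 0.9061

u ≈ 0.9061c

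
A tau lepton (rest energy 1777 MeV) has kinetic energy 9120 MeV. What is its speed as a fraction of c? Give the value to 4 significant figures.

β ≈ 0.9866

γ = 1 + K/(m₀c²) = 1 + 9120/1777 = 6.13225
β = √(1 − 1/γ²) = 0.9866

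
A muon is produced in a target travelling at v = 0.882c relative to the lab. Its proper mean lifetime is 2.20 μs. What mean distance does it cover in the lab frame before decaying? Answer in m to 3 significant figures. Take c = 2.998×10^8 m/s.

γ = 1/√(1 − 0.882²) = 2.1220
Dilated lifetime: Δt = γτ₀ = 2.1220 × 2.20 μs = 4.6684 μs
d = vΔt = 0.882c × 4.6684 μs = 2.6442×10^8 m/s × 4.6684×10^-6 s = 1230 m

d ≈ 1230 m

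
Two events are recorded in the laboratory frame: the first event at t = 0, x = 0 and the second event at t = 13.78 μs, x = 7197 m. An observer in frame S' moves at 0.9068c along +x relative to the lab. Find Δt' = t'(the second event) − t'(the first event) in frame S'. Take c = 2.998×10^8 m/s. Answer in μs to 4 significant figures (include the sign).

γ = 1/√(1 − 0.9068²) = 2.37214
Δt' = γ(Δt − vΔx/c²) = 2.37214 × (13.78 μs − 0.9068×7197 m / (2.998×10^8 m/s))
= 2.37214 × (-7.98864 μs) = -18.95 μs

Δt' ≈ -18.95 μs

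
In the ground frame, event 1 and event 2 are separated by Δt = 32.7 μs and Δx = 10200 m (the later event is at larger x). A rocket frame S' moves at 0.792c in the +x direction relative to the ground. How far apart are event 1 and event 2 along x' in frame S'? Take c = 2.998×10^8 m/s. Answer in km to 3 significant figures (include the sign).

γ = 1/√(1 − 0.792²) = 1.6379
Δx' = γ(Δx − vΔt) = 1.6379 × (10200 m − 0.792×(2.998×10^8 m/s)×32.7×10^-6 s)
= 1.6379 × (2435.7 m) = 3.99 km

Δx' ≈ 3.99 km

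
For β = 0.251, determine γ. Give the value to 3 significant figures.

γ = 1/√(1 − β²) = 1/√(1 − 0.251²) = 1/√(0.93700) = 1.03

γ ≈ 1.03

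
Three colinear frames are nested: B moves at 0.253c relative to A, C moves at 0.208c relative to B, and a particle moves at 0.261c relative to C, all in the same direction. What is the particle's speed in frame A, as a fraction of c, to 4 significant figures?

Compose boost 2: (0.208 + 0.253)/(1 + 0.208×0.253) = 0.4610/1.05262 = 0.437953
Compose boost 3: (0.261 + 0.437953)/(1 + 0.261×0.437953) = 0.698953/1.11431 = 0.6273

u ≈ 0.6273c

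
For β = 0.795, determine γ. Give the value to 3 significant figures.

γ = 1/√(1 − β²) = 1/√(1 − 0.795²) = 1/√(0.36797) = 1.65

γ ≈ 1.65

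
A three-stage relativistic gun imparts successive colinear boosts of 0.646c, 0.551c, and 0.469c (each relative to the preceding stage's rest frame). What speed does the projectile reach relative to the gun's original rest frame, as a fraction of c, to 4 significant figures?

u ≈ 0.9560c

Compose boost 2: (0.551 + 0.646)/(1 + 0.551×0.646) = 1.197/1.35595 = 0.882779
Compose boost 3: (0.469 + 0.882779)/(1 + 0.469×0.882779) = 1.35178/1.41402 = 0.9560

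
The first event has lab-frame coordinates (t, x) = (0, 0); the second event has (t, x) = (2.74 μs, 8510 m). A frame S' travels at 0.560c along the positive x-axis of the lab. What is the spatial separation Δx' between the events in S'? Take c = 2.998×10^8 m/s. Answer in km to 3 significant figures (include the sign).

Δx' ≈ 9.72 km

γ = 1/√(1 − 0.560²) = 1.2070
Δx' = γ(Δx − vΔt) = 1.2070 × (8510 m − 0.560×(2.998×10^8 m/s)×2.74×10^-6 s)
= 1.2070 × (8050.0 m) = 9.72 km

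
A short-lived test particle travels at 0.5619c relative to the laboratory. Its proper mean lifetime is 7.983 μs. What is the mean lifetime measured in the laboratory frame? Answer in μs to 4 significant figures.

γ = 1/√(1 − 0.5619²) = 1.20889
Time dilation: Δt = γτ₀ = 1.20889 × 7.983 μs = 9.651 μs

Δt ≈ 9.651 μs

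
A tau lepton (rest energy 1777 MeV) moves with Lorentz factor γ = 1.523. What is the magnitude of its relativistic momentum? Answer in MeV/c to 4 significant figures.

β = √(1 − 1/γ²) = √(1 − 1/1.523²) = 0.754240
p = γβm₀c = 1.523 × 0.754240 × 1777 MeV/c = 2041 MeV/c

p ≈ 2041 MeV/c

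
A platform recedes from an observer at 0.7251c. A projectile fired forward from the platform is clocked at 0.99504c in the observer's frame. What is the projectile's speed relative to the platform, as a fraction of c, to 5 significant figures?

Inverse velocity addition: u' = (u − v)/(1 − uv/c²)
= (0.99504 − 0.7251)/(1 − 0.99504×0.7251) = 0.26994/0.2784965 = 0.96928

u' ≈ 0.96928c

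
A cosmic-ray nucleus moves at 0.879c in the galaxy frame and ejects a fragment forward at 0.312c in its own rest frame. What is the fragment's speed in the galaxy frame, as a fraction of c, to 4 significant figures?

Compose boost 2: (0.312 + 0.879)/(1 + 0.312×0.879) = 1.191/1.27425 = 0.9347

u ≈ 0.9347c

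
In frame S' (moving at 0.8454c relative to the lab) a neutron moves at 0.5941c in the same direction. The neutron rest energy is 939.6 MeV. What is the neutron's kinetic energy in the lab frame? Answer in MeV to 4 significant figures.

u_lab = (0.5941 + 0.8454)/(1 + 0.5941×0.8454) = 0.9582280
γ = 1/√(1 − 0.9582280²) = 3.49644
K = (γ − 1)m₀c² = (3.49644 − 1) × 939.6 = 2.49644 × 939.6 = 2346 MeV

K ≈ 2346 MeV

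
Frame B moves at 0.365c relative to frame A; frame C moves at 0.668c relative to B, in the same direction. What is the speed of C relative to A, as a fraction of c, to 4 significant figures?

u ≈ 0.8305c

Compose boost 2: (0.668 + 0.365)/(1 + 0.668×0.365) = 1.033/1.24382 = 0.8305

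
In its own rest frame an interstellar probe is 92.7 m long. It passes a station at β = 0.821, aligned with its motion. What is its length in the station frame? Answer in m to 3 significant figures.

L ≈ 52.9 m

γ = 1/√(1 − 0.821²) = 1.7515
Length contraction: L = L₀/γ = 92.7/1.7515 = 52.9 m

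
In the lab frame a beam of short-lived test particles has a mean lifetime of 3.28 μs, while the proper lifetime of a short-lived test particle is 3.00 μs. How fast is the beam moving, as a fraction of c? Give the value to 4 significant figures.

γ = Δt/τ₀ = 3.28/3.00 = 1.09333
β = √(1 − 1/γ²) = √(1 − 1/1.09333²) = 0.4043

β ≈ 0.4043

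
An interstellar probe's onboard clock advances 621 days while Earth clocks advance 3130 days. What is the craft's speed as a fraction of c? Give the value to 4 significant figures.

γ = Δt/τ₀ = 3130/621 = 5.04026
β = √(1 − 1/γ²) = √(1 − 1/5.04026²) = 0.9801

β ≈ 0.9801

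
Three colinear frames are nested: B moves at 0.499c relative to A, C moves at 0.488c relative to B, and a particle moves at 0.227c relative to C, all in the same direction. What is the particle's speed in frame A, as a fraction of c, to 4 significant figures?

u ≈ 0.8649c

Compose boost 2: (0.488 + 0.499)/(1 + 0.488×0.499) = 0.9870/1.24351 = 0.793720
Compose boost 3: (0.227 + 0.793720)/(1 + 0.227×0.793720) = 1.02072/1.18017 = 0.8649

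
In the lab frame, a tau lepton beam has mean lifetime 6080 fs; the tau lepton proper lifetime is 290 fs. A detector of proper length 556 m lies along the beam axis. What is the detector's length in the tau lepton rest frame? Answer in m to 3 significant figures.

Time dilation ⇒ γ = Δt/τ₀ = 6080/290 = 20.966
Length contraction: L = L₀/γ = 556/20.966 = 26.5 m

L ≈ 26.5 m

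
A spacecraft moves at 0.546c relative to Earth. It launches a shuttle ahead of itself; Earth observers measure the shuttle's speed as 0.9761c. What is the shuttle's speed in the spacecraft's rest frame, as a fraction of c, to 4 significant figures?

Inverse velocity addition: u' = (u − v)/(1 − uv/c²)
= (0.9761 − 0.546)/(1 − 0.9761×0.546) = 0.4301/0.467049 = 0.9209

u' ≈ 0.9209c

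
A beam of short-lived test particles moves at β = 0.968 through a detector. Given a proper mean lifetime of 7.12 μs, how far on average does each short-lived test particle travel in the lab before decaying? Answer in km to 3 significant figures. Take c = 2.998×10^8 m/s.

d ≈ 8.23 km

γ = 1/√(1 − 0.968²) = 3.9849
Dilated lifetime: Δt = γτ₀ = 3.9849 × 7.12 μs = 28.372 μs
d = vΔt = 0.968c × 28.372 μs = 2.9021×10^8 m/s × 2.8372×10^-5 s = 8.23 km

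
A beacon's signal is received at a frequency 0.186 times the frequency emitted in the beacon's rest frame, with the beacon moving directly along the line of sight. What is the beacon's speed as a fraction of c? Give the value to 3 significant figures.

β ≈ 0.933

f_obs/f_src = √((1−β)/(1+β)) = 0.186  ⇒  (1−β)/(1+β) = 0.034596
β = |1 − D²|/(1 + D²) = |1 − 0.034596|/(1 + 0.034596) = 0.933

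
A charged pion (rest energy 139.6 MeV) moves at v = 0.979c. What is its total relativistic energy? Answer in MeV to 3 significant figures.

E ≈ 685 MeV

γ = 1/√(1 − 0.979²) = 4.9053
E = γm₀c² = 4.9053 × 139.6 MeV = 685 MeV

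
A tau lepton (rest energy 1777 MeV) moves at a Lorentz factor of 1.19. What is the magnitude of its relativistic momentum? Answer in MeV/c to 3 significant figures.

p ≈ 1150 MeV/c

β = √(1 − 1/γ²) = √(1 − 1/1.19²) = 0.54207
p = γβm₀c = 1.19 × 0.54207 × 1777 MeV/c = 1150 MeV/c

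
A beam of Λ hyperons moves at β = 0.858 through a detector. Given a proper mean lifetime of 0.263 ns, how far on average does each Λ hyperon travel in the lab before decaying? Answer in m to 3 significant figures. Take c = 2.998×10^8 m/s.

γ = 1/√(1 − 0.858²) = 1.9469
Dilated lifetime: Δt = γτ₀ = 1.9469 × 0.263 ns = 0.51202 ns
d = vΔt = 0.858c × 0.51202 ns = 2.5723×10^8 m/s × 5.1202×10^-10 s = 0.132 m

d ≈ 0.132 m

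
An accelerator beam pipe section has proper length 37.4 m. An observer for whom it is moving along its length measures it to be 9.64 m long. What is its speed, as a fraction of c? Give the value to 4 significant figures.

γ = L₀/L = 37.4/9.64 = 3.87967
β = √(1 − 1/γ²) = 0.9662

β ≈ 0.9662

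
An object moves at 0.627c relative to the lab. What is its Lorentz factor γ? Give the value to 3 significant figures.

γ = 1/√(1 − β²) = 1/√(1 − 0.627²) = 1/√(0.60687) = 1.28

γ ≈ 1.28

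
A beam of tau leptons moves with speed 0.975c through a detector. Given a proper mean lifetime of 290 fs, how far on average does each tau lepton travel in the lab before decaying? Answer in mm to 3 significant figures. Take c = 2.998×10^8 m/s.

d ≈ 0.381 mm

γ = 1/√(1 − 0.975²) = 4.5004
Dilated lifetime: Δt = γτ₀ = 4.5004 × 290 fs = 1305.1 fs
d = vΔt = 0.975c × 1305.1 fs = 2.9230×10^8 m/s × 1.3051×10^-12 s = 0.381 mm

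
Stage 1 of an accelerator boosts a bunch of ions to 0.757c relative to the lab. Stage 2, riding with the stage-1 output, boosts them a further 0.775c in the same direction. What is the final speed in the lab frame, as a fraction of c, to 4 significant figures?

Compose boost 2: (0.775 + 0.757)/(1 + 0.775×0.757) = 1.532/1.58668 = 0.9655

u ≈ 0.9655c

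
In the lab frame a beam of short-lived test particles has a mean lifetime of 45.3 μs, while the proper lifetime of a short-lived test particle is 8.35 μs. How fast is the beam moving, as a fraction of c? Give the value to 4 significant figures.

γ = Δt/τ₀ = 45.3/8.35 = 5.42515
β = √(1 − 1/γ²) = √(1 − 1/5.42515²) = 0.9829

β ≈ 0.9829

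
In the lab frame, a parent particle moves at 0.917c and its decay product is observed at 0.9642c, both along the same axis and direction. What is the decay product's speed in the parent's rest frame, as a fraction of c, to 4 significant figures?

Inverse velocity addition: u' = (u − v)/(1 − uv/c²)
= (0.9642 − 0.917)/(1 − 0.9642×0.917) = 0.04720/0.115829 = 0.4075

u' ≈ 0.4075c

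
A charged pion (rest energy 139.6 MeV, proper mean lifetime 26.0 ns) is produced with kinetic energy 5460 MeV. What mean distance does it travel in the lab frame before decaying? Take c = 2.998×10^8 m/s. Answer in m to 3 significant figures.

γ = 1 + K/(m₀c²) = 1 + 5460/139.6 = 40.112
β = √(1 − 1/γ²) = 0.99969
Dilated lifetime: γτ₀ = 40.112 × 26.0 ns = 1042.9 ns
d = βc·γτ₀ = 0.99969 × (2.998×10^8 m/s) × 1.0429×10^-6 s = 313 m

d ≈ 313 m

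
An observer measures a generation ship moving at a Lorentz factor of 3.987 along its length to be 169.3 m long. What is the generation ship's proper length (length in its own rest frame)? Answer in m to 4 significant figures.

L₀ ≈ 675.0 m

γ = 3.987 (given)
L₀ = γL = 3.987 × 169.3 = 675.0 m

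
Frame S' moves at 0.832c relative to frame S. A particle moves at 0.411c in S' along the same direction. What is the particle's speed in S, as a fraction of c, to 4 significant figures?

Relativistic velocity addition: u = (u' + v)/(1 + u'v/c²)
= (0.411 + 0.832)/(1 + 0.411×0.832) = 1.243/1.34195 = 0.9263

u ≈ 0.9263c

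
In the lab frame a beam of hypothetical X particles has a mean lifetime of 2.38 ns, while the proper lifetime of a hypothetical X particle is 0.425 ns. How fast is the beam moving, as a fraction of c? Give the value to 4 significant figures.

β ≈ 0.9839

γ = Δt/τ₀ = 2.38/0.425 = 5.60000
β = √(1 − 1/γ²) = √(1 − 1/5.60000²) = 0.9839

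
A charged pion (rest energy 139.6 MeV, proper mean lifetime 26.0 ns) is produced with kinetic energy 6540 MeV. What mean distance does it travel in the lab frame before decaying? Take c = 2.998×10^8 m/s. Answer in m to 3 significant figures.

d ≈ 373 m

γ = 1 + K/(m₀c²) = 1 + 6540/139.6 = 47.848
β = √(1 − 1/γ²) = 0.99978
Dilated lifetime: γτ₀ = 47.848 × 26.0 ns = 1244.1 ns
d = βc·γτ₀ = 0.99978 × (2.998×10^8 m/s) × 1.2441×10^-6 s = 373 m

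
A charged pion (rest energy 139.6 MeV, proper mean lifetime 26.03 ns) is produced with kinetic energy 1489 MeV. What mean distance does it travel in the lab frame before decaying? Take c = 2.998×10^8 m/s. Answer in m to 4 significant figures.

d ≈ 90.71 m

γ = 1 + K/(m₀c²) = 1 + 1489/139.6 = 11.6662
β = √(1 − 1/γ²) = 0.996319
Dilated lifetime: γτ₀ = 11.6662 × 26.03 ns = 303.671 ns
d = βc·γτ₀ = 0.996319 × (2.998×10^8 m/s) × 3.03671×10^-7 s = 90.71 m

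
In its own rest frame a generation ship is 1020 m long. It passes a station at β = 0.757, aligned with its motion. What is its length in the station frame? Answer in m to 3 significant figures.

γ = 1/√(1 − 0.757²) = 1.5304
Length contraction: L = L₀/γ = 1020/1.5304 = 666 m

L ≈ 666 m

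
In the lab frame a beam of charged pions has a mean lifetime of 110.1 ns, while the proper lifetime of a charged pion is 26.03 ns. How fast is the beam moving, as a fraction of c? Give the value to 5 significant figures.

β ≈ 0.97165

γ = Δt/τ₀ = 110.1/26.03 = 4.229735
β = √(1 − 1/γ²) = √(1 − 1/4.229735²) = 0.97165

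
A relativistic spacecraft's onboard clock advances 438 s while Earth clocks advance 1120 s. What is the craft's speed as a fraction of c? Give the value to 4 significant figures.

γ = Δt/τ₀ = 1120/438 = 2.55708
β = √(1 − 1/γ²) = √(1 − 1/2.55708²) = 0.9204

β ≈ 0.9204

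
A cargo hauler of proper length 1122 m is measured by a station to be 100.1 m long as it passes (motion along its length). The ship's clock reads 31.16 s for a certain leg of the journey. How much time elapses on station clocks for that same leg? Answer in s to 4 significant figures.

Δt ≈ 349.3 s

Length contraction ⇒ γ = L₀/L = 1122/100.1 = 11.2088
Time dilation: Δt = γτ₀ = 11.2088 × 31.16 s = 349.3 s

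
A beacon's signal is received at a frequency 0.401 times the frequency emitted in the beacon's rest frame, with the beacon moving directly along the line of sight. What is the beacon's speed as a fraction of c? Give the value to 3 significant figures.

β ≈ 0.723

f_obs/f_src = √((1−β)/(1+β)) = 0.401  ⇒  (1−β)/(1+β) = 0.16080
β = |1 − D²|/(1 + D²) = |1 − 0.16080|/(1 + 0.16080) = 0.723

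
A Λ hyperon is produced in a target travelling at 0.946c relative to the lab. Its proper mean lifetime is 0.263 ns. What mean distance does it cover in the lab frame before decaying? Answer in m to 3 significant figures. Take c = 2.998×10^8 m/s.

d ≈ 0.230 m

γ = 1/√(1 − 0.946²) = 3.0848
Dilated lifetime: Δt = γτ₀ = 3.0848 × 0.263 ns = 0.81131 ns
d = vΔt = 0.946c × 0.81131 ns = 2.8361×10^8 m/s × 8.1131×10^-10 s = 0.230 m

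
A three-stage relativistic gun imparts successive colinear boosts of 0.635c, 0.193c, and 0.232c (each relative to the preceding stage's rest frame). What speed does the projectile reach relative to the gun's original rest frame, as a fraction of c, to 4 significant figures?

u ≈ 0.8279c

Compose boost 2: (0.193 + 0.635)/(1 + 0.193×0.635) = 0.8280/1.12255 = 0.737603
Compose boost 3: (0.232 + 0.737603)/(1 + 0.232×0.737603) = 0.969603/1.17112 = 0.8279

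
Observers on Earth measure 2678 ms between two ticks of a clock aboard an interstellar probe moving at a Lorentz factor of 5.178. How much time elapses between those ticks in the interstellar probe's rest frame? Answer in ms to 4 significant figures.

τ₀ ≈ 517.2 ms

γ = 5.178 (given)
Proper time: τ₀ = Δt/γ = 2678/5.178 = 517.2 ms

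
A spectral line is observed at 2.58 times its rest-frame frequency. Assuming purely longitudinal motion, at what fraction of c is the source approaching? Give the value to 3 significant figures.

f_obs/f_src = √((1+β)/(1−β)) = 2.58  ⇒  (1+β)/(1−β) = 6.6564
β = |1 − D²|/(1 + D²) = |1 − 6.6564|/(1 + 6.6564) = 0.739

β ≈ 0.739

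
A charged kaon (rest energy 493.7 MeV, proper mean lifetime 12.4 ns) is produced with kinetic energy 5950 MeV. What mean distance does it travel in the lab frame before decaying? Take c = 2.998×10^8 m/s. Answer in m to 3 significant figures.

d ≈ 48.4 m

γ = 1 + K/(m₀c²) = 1 + 5950/493.7 = 13.052
β = √(1 − 1/γ²) = 0.99706
Dilated lifetime: γτ₀ = 13.052 × 12.4 ns = 161.84 ns
d = βc·γτ₀ = 0.99706 × (2.998×10^8 m/s) × 1.6184×10^-7 s = 48.4 m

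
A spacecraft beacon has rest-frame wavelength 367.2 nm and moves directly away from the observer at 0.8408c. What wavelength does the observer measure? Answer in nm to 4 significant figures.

λ_obs ≈ 1249 nm

Relativistic Doppler: λ_obs = λ_src √((1+β)/(1−β))
= 367.2 × √(1.84080/0.159200) = 367.2 × 3.40041 = 1249 nm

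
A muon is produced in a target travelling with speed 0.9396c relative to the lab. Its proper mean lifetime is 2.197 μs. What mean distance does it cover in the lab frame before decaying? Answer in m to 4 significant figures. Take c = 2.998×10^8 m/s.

d ≈ 1808 m

γ = 1/√(1 − 0.9396²) = 2.92163
Dilated lifetime: Δt = γτ₀ = 2.92163 × 2.197 μs = 6.41882 μs
d = vΔt = 0.9396c × 6.41882 μs = 2.81692×10^8 m/s × 6.41882×10^-6 s = 1808 m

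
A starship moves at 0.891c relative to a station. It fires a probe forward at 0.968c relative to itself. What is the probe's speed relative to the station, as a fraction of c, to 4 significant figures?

Relativistic velocity addition: u = (u' + v)/(1 + u'v/c²)
= (0.968 + 0.891)/(1 + 0.968×0.891) = 1.859/1.86249 = 0.9981

u ≈ 0.9981c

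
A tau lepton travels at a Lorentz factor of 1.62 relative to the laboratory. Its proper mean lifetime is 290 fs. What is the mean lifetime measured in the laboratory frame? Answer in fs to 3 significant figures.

γ = 1.62 (given)
Time dilation: Δt = γτ₀ = 1.62 × 290 fs = 470 fs

Δt ≈ 470 fs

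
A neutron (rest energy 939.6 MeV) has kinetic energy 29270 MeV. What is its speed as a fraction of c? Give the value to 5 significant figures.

β ≈ 0.99952

γ = 1 + K/(m₀c²) = 1 + 29270/939.6 = 32.15155
β = √(1 − 1/γ²) = 0.99952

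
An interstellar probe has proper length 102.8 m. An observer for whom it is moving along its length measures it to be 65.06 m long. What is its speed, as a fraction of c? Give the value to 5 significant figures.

γ = L₀/L = 102.8/65.06 = 1.580080
β = √(1 − 1/γ²) = 0.77425

β ≈ 0.77425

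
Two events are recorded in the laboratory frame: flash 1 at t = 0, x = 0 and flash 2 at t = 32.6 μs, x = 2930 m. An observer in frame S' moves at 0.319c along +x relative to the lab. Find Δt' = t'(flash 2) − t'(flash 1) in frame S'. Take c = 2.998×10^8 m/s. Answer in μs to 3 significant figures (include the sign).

Δt' ≈ 31.1 μs

γ = 1/√(1 − 0.319²) = 1.0551
Δt' = γ(Δt − vΔx/c²) = 1.0551 × (32.6 μs − 0.319×2930 m / (2.998×10^8 m/s))
= 1.0551 × (29.482 μs) = 31.1 μs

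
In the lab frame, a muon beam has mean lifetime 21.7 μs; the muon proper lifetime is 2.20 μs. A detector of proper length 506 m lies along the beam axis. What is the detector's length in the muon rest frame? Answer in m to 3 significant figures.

Time dilation ⇒ γ = Δt/τ₀ = 21.7/2.20 = 9.8636
Length contraction: L = L₀/γ = 506/9.8636 = 51.3 m

L ≈ 51.3 m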